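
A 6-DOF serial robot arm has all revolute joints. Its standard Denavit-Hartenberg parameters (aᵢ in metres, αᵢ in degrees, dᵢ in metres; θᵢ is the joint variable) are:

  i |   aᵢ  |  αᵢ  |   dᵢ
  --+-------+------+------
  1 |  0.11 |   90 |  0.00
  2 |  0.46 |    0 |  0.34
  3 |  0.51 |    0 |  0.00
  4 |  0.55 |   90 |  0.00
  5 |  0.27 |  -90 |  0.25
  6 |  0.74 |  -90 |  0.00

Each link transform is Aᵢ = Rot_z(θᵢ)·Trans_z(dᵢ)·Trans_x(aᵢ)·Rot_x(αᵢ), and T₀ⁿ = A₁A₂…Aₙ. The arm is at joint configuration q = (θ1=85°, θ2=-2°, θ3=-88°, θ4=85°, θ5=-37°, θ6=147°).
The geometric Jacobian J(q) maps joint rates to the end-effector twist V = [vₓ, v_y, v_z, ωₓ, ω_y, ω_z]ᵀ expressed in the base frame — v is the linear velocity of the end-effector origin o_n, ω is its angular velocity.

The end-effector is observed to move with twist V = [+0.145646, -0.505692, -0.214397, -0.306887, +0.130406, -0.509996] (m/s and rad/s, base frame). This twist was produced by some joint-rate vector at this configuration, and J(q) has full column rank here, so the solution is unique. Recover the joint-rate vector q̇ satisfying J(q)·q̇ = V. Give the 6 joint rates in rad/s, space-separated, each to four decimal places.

o_n = [0.6232, 0.8008, -0.3971]
J₁: ẑ×o_n = [-0.8008, 0.6232, 0.0000], ω = ẑ
J2: z=[0.9962, -0.0872, 0.0000] o=[0.0096, 0.1096, 0.0000] → [0.0346, 0.3956, 0.7420, 0.9962, -0.0872, 0.0000]
J3: z=[0.9962, -0.0872, 0.0000] o=[0.3884, 0.5379, -0.0161] → [0.0332, 0.3796, 0.2823, 0.9962, -0.0872, 0.0000]
J4: z=[0.9962, -0.0872, 0.0000] o=[0.3884, 0.5379, -0.5261] → [-0.0112, -0.1284, 0.2823, 0.9962, -0.0872, 0.0000]
J5: z=[-0.0076, -0.0868, -0.9962] o=[0.4361, 1.0837, -0.5740] → [-0.2973, -0.1850, 0.0184, -0.0076, -0.0868, -0.9962]
J6: z=[0.8478, 0.5276, -0.0525] o=[0.2911, 1.2902, -0.8418] → [0.2090, -0.3945, -0.5902, 0.8478, 0.5276, -0.0525]
q̇ = J⁺·V = [-0.2460, 0.0890, -0.6530, 0.0800, 0.2540, 0.2090]

-0.2460 0.0890 -0.6530 0.0800 0.2540 0.2090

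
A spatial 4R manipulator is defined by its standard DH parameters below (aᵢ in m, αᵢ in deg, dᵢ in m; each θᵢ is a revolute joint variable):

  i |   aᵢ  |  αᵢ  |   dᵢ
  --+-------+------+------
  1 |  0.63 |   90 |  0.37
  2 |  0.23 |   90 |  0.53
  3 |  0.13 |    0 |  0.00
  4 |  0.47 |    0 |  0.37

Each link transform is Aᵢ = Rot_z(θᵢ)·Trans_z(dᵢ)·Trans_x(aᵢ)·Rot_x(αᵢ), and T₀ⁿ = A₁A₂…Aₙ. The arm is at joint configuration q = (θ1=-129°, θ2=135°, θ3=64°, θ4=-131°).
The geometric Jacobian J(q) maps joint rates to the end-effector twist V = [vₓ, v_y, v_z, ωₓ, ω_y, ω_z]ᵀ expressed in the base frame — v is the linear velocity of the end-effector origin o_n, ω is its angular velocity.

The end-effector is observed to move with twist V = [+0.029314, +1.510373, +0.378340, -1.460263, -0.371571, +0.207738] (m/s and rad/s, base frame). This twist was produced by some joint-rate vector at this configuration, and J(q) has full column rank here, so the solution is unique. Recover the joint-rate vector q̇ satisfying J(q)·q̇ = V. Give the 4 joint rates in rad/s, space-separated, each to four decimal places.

o_n = [-0.5182, -0.2995, 0.9644]
J₁: ẑ×o_n = [0.2995, -0.5182, 0.0000], ω = ẑ
J2: z=[-0.7771, 0.6293, 0.0000] o=[-0.3965, -0.4896, 0.3700] → [0.3741, 0.4619, -0.0712, -0.7771, 0.6293, 0.0000]
J3: z=[-0.4450, -0.5495, 0.7071] o=[-0.7060, -0.0297, 0.5326] → [-0.0465, 0.3250, 0.2233, -0.4450, -0.5495, 0.7071]
J4: z=[-0.4450, -0.5495, 0.7071] o=[-0.7715, 0.0752, 0.5729] → [0.0498, 0.3533, 0.3059, -0.4450, -0.5495, 0.7071]
q̇ = J⁺·V = [-1.0000, 0.9010, 0.9690, 0.7390]

-1.0000 0.9010 0.9690 0.7390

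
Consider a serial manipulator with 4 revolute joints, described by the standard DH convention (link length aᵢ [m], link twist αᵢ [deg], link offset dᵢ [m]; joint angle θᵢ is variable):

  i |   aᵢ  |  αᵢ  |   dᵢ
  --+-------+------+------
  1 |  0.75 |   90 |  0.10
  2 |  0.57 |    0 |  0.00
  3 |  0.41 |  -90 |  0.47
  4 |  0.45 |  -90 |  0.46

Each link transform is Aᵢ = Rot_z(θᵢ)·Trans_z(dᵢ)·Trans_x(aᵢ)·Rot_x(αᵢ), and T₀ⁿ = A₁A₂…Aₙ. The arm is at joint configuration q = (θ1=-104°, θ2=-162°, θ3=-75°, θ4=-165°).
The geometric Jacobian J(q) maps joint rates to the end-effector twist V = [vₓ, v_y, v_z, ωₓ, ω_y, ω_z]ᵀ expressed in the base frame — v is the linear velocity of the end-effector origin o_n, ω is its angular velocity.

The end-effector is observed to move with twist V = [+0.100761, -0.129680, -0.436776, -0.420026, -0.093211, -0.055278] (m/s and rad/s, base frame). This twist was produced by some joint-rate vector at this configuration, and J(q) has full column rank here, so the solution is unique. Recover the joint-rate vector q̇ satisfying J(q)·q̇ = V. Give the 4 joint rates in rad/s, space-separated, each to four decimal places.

-0.1800 0.5000 -0.1150 -0.2290

o_n = [-0.5293, 0.3015, -0.3474]
J₁: ẑ×o_n = [-0.3015, -0.5293, 0.0000], ω = ẑ
J2: z=[-0.9703, 0.2419, 0.0000] o=[-0.1814, -0.7277, 0.1000] → [-0.1082, -0.4341, -0.9145, -0.9703, 0.2419, 0.0000]
J3: z=[-0.9703, 0.2419, 0.0000] o=[-0.0503, -0.2017, -0.0761] → [-0.0656, -0.2632, -0.3724, -0.9703, 0.2419, 0.0000]
J4: z=[0.2029, 0.8138, -0.5446] o=[-0.4523, 0.1286, 0.2677] → [-0.4064, 0.1667, 0.0977, 0.2029, 0.8138, -0.5446]
q̇ = J⁺·V = [-0.1800, 0.5000, -0.1150, -0.2290]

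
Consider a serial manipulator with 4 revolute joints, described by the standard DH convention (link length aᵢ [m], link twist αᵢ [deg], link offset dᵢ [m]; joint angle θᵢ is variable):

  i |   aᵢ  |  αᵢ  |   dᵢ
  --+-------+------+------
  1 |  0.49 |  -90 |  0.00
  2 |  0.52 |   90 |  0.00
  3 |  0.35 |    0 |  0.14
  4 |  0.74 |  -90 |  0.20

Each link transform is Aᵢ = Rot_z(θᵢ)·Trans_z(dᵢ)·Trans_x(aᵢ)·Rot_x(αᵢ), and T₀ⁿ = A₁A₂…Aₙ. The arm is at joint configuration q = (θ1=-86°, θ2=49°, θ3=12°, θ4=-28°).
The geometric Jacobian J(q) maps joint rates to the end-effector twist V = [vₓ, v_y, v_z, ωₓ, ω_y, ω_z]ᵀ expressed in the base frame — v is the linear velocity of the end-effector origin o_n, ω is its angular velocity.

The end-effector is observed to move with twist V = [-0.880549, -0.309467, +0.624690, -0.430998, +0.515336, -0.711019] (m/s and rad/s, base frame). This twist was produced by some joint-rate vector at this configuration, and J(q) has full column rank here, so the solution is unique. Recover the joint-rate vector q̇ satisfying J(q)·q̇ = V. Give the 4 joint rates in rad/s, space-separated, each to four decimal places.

-0.2380 -0.3940 0.1060 -0.8270

o_n = [-0.0068, -1.7839, -0.9646]
J₁: ẑ×o_n = [1.7839, -0.0068, 0.0000], ω = ẑ
J2: z=[0.9976, 0.0698, 0.0000] o=[0.0342, -0.4888, 0.0000] → [-0.0673, 0.9623, -1.2890, 0.9976, 0.0698, 0.0000]
J3: z=[0.0526, -0.7529, 0.6561] o=[0.0580, -0.8291, -0.3924] → [1.0571, -0.0124, -0.0990, 0.0526, -0.7529, 0.6561]
J4: z=[0.0526, -0.7529, 0.6561] o=[0.1536, -1.1535, -0.5590] → [0.7189, -0.0839, -0.1539, 0.0526, -0.7529, 0.6561]
q̇ = J⁺·V = [-0.2380, -0.3940, 0.1060, -0.8270]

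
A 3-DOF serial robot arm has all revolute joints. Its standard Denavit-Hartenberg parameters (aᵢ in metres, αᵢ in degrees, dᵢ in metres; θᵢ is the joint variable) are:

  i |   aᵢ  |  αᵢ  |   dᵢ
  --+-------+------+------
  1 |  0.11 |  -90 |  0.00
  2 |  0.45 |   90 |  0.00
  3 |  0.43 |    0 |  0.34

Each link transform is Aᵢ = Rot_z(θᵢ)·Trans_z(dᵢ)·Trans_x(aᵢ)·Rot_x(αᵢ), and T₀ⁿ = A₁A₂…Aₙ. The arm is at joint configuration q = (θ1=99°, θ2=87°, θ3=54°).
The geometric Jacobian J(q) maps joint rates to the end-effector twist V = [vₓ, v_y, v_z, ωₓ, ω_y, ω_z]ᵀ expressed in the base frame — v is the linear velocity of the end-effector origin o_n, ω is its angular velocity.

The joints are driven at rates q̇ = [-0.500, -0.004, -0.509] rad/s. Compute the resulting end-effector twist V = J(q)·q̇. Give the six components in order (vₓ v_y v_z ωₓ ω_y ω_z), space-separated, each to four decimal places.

o_n = [-0.4197, 0.4259, -0.6840]
J₁: ẑ×o_n = [-0.4259, -0.4197, 0.0000], ω = ẑ
J2: z=[-0.9877, -0.1564, 0.0000] o=[-0.0172, 0.1086, 0.0000] → [0.1070, -0.6756, -0.3763, -0.9877, -0.1564, 0.0000]
J3: z=[-0.1562, 0.9863, 0.0523] o=[-0.0209, 0.1319, -0.4494] → [-0.2468, -0.0575, 0.3474, -0.1562, 0.9863, 0.0523]
V = J·q̇ = [0.3381, 0.2418, -0.1753, 0.0835, -0.5014, -0.5266]

0.3381 0.2418 -0.1753 0.0835 -0.5014 -0.5266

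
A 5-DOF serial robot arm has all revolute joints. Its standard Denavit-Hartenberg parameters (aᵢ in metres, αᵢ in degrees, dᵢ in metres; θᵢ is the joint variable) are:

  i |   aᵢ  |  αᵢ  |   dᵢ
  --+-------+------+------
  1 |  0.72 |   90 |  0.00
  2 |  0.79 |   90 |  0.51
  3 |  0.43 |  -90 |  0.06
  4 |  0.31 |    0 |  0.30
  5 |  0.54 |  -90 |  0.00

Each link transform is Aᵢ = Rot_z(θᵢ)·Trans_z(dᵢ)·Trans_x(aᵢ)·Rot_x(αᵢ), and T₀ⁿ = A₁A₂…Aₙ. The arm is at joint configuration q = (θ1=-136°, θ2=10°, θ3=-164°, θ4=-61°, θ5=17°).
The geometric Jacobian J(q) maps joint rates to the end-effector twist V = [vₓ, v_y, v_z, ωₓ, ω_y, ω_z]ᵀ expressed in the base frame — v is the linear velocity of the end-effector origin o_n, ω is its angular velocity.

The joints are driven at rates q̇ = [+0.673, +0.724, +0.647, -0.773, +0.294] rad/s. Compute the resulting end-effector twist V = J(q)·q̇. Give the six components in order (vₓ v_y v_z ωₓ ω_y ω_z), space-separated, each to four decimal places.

-0.2291 -1.5697 -0.1232 -0.8101 0.8643 0.0129

o_n = [-0.5332, -0.5780, -0.7057]
J₁: ẑ×o_n = [0.5780, -0.5332, 0.0000], ω = ẑ
J2: z=[-0.6947, 0.7193, 0.0000] o=[-0.5179, -0.5002, 0.0000] → [-0.5076, -0.4902, 0.0650, -0.6947, 0.7193, 0.0000]
J3: z=[-0.1249, -0.1206, -0.9848] o=[-1.4318, -0.6737, 0.1372] → [0.1960, -0.9903, 0.0964, -0.1249, -0.1206, -0.9848]
J4: z=[0.4725, -0.8800, 0.0479] o=[-1.0642, -0.4835, 0.0063] → [0.6311, 0.3618, 0.4227, 0.4725, -0.8800, 0.0479]
J5: z=[0.4725, -0.8800, 0.0479] o=[-0.8252, -0.7111, -0.2714] → [0.3758, 0.2192, 0.3199, 0.4725, -0.8800, 0.0479]
V = J·q̇ = [-0.2291, -1.5697, -0.1232, -0.8101, 0.8643, 0.0129]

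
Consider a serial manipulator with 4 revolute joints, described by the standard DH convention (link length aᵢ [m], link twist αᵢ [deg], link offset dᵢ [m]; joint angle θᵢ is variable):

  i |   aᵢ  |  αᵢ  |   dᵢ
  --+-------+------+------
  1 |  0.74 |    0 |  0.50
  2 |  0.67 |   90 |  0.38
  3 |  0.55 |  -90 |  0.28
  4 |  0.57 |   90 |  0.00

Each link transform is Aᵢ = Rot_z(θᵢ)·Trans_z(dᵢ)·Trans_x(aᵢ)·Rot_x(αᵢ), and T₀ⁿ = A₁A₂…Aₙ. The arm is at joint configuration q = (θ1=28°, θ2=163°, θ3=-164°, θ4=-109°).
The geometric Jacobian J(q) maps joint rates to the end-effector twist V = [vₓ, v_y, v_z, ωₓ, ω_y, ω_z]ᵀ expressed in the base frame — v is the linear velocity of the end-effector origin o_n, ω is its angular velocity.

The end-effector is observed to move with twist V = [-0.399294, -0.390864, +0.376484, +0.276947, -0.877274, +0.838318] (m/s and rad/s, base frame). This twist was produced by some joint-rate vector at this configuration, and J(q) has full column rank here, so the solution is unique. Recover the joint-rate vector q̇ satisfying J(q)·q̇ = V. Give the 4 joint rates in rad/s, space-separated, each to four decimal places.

o_n = [0.1833, 1.0903, 0.7796]
J₁: ẑ×o_n = [-1.0903, 0.1833, 0.0000], ω = ẑ
J2: z=[0.0000, 0.0000, 1.0000] o=[0.6534, 0.3474, 0.5000] → [-0.7429, -0.4701, 0.0000, 0.0000, 0.0000, 1.0000]
J3: z=[-0.1908, 0.9816, 0.0000] o=[-0.0043, 0.2196, 0.8800] → [-0.0986, -0.0192, -0.3503, -0.1908, 0.9816, 0.0000]
J4: z=[-0.2706, -0.0526, -0.9613] o=[0.4612, 0.5953, 0.7284] → [0.4731, 0.2810, -0.1486, -0.2706, -0.0526, -0.9613]
q̇ = J⁺·V = [-0.1210, 0.5950, -0.9140, -0.3790]

-0.1210 0.5950 -0.9140 -0.3790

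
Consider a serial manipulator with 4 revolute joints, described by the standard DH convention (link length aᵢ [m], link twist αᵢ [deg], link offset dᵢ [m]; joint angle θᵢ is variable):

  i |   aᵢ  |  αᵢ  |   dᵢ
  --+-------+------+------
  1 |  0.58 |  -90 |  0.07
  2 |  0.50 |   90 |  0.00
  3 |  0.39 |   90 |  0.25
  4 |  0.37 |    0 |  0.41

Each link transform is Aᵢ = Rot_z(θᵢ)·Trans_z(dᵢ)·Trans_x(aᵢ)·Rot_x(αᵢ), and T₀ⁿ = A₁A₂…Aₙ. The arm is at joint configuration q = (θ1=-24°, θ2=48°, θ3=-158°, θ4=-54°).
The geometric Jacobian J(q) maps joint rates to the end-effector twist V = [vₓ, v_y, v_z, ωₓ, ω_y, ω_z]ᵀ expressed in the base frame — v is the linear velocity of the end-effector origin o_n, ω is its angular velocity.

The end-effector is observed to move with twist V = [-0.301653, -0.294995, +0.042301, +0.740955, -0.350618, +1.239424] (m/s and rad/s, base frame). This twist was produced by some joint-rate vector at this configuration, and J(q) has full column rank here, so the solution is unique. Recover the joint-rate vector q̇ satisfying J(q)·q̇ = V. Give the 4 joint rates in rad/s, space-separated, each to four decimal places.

o_n = [0.4259, -0.0226, 0.1981]
J₁: ẑ×o_n = [0.0226, 0.4259, -0.0000], ω = ẑ
J2: z=[0.4067, 0.9135, 0.0000] o=[0.5299, -0.2359, 0.0700] → [0.1171, -0.0521, 0.1818, 0.4067, 0.9135, 0.0000]
J3: z=[0.6789, -0.3023, 0.6691] o=[0.8355, -0.3720, -0.3016] → [-0.3848, -0.6133, 0.1134, 0.6789, -0.3023, 0.6691]
J4: z=[0.1481, 0.9490, 0.2784] o=[0.7248, -0.4826, 0.1344] → [-0.0676, -0.0926, 0.3518, 0.1481, 0.9490, 0.2784]
q̇ = J⁺·V = [0.6820, 0.3130, 0.9820, -0.3580]

0.6820 0.3130 0.9820 -0.3580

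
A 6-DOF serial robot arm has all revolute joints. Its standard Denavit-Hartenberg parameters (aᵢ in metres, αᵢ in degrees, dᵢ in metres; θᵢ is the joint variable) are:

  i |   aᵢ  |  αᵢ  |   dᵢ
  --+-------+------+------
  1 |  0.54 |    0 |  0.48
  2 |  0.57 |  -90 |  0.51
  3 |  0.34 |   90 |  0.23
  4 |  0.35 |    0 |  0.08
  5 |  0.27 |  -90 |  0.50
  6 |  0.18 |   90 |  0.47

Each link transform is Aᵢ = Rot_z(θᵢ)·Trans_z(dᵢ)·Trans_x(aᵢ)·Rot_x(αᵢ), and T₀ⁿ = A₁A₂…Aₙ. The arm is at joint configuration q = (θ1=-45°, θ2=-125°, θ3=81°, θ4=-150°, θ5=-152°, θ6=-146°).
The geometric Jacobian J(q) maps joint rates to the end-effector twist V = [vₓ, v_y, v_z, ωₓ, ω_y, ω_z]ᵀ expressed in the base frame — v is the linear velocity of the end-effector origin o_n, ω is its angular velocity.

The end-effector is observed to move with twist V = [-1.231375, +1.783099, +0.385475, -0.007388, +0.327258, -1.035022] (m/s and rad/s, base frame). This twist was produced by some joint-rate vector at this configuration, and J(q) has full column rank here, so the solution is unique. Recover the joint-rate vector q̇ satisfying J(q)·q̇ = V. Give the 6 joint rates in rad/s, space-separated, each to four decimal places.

-0.8020 -0.9550 -0.7740 0.5560 -0.4920 0.8500

o_n = [-0.7251, -0.9898, 1.3905]
J₁: ẑ×o_n = [0.9898, -0.7251, 0.0000], ω = ẑ
J2: z=[0.0000, 0.0000, 1.0000] o=[0.3818, -0.3818, 0.4800] → [0.6079, -1.1070, 0.0000, 0.0000, 0.0000, 1.0000]
J3: z=[0.1736, -0.9848, 0.0000] o=[-0.1795, -0.4808, 0.9900] → [-0.3944, -0.0695, -0.6257, 0.1736, -0.9848, 0.0000]
J4: z=[-0.9727, -0.1715, 0.1564] o=[-0.1919, -0.7166, 0.6542] → [-0.0835, 0.6328, 0.1743, -0.9727, -0.1715, 0.1564]
J5: z=[-0.9727, -0.1715, 0.1564] o=[-0.2535, -0.5497, 0.9661] → [-0.0040, 0.3390, 0.3472, -0.9727, -0.1715, 0.1564]
J6: z=[0.2227, -0.4988, 0.8376] o=[-0.7221, -0.8648, 0.9030] → [-0.1385, -0.1111, -0.0293, 0.2227, -0.4988, 0.8376]
q̇ = J⁺·V = [-0.8020, -0.9550, -0.7740, 0.5560, -0.4920, 0.8500]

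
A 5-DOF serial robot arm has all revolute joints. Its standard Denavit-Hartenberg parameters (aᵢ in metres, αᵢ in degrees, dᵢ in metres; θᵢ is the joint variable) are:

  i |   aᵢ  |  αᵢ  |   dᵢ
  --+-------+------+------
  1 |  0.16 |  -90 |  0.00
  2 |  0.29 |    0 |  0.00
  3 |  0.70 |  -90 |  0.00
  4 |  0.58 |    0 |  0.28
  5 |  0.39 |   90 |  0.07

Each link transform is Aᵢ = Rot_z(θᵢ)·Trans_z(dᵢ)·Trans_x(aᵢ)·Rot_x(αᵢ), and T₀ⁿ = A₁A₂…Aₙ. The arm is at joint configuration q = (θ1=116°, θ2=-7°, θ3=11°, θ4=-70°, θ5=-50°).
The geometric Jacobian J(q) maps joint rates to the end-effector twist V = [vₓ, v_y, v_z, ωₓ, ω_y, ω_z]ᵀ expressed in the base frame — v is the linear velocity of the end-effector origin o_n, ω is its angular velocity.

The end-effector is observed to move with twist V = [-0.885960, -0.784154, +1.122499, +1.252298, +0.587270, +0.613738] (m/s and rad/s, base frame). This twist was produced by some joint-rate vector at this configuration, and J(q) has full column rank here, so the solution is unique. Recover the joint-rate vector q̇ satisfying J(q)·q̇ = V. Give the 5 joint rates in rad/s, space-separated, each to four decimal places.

0.9160 -0.6370 -0.7460 -0.2540 0.5570

o_n = [-1.2866, 0.6242, -0.3629]
J₁: ẑ×o_n = [-0.6242, -1.2866, 0.0000], ω = ẑ
J2: z=[-0.8988, -0.4384, 0.0000] o=[-0.0701, 0.1438, 0.0000] → [0.1591, -0.3261, -0.9651, -0.8988, -0.4384, 0.0000]
J3: z=[-0.8988, -0.4384, 0.0000] o=[-0.1963, 0.4025, 0.0353] → [0.1746, -0.3579, -0.6772, -0.8988, -0.4384, 0.0000]
J4: z=[0.0306, -0.0627, -0.9976] o=[-0.5024, 1.0301, -0.0135] → [-0.3830, 0.7930, -0.0616, 0.0306, -0.0627, -0.9976]
J5: z=[0.0306, -0.0627, -0.9976] o=[-1.0705, 0.9515, -0.3066] → [-0.3230, 0.2173, -0.0236, 0.0306, -0.0627, -0.9976]
q̇ = J⁺·V = [0.9160, -0.6370, -0.7460, -0.2540, 0.5570]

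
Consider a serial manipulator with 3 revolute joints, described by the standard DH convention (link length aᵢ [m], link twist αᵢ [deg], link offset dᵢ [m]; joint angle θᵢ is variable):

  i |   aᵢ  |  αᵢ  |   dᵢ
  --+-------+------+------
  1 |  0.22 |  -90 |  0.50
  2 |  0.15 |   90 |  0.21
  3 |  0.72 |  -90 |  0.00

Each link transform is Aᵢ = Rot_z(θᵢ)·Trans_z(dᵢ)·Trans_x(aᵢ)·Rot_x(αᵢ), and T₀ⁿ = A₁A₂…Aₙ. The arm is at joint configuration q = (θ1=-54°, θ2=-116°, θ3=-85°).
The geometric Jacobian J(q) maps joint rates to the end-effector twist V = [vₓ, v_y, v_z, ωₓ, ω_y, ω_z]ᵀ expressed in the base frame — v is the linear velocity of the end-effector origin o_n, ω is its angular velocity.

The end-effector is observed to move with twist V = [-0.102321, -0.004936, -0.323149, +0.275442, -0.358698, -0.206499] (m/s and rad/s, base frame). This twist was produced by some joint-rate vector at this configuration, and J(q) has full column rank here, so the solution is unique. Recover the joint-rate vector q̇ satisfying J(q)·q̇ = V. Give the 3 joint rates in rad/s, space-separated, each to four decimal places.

-0.4270 0.0120 -0.5030

o_n = [-0.3359, -0.4007, 0.6912]
J₁: ẑ×o_n = [0.4007, -0.3359, 0.0000], ω = ẑ
J2: z=[0.8090, 0.5878, 0.0000] o=[0.1293, -0.1780, 0.5000] → [0.1124, -0.1547, 0.0933, 0.8090, 0.5878, 0.0000]
J3: z=[-0.5283, 0.7271, -0.4384] o=[0.2606, -0.0014, 0.6348] → [-0.1340, 0.2913, 0.6447, -0.5283, 0.7271, -0.4384]
q̇ = J⁺·V = [-0.4270, 0.0120, -0.5030]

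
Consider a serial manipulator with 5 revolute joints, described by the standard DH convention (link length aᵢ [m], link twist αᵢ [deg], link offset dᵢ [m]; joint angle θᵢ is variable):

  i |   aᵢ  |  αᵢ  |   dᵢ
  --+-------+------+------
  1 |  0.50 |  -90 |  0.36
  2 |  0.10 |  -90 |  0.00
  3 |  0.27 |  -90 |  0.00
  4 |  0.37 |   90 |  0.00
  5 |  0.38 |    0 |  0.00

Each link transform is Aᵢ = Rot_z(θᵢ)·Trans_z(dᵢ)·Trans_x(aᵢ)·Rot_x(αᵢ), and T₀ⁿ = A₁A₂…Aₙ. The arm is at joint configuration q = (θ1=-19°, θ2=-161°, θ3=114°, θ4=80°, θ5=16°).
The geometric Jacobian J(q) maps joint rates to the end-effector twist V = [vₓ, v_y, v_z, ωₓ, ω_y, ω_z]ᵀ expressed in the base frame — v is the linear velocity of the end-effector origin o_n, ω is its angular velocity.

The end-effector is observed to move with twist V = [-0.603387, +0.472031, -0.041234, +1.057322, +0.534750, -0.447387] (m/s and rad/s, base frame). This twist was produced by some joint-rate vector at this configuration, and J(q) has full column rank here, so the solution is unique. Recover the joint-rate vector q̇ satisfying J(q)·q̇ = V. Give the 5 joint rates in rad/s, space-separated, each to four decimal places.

o_n = [0.2862, -0.4377, -0.3759]
J₁: ẑ×o_n = [0.4377, 0.2862, -0.0000], ω = ẑ
J2: z=[0.3256, 0.9455, 0.0000] o=[0.4728, -0.1628, 0.3600] → [-0.6958, 0.2396, 0.0869, 0.3256, 0.9455, 0.0000]
J3: z=[0.3078, -0.1060, 0.9455] o=[0.3834, -0.1320, 0.3926] → [0.3705, 0.1447, -0.1044, 0.3078, -0.1060, 0.9455]
J4: z=[0.9491, 0.1034, -0.2974] o=[0.4012, -0.3990, 0.3568] → [-0.0872, 0.7297, -0.0248, 0.9491, 0.1034, -0.2974]
J5: z=[0.1187, -0.9924, 0.0338] o=[0.2933, -0.4239, 0.0038] → [0.3772, 0.0448, -0.0087, 0.1187, -0.9924, 0.0338]
q̇ = J⁺·V = [-0.9330, 0.5910, 0.7250, 0.6740, 0.0170]

-0.9330 0.5910 0.7250 0.6740 0.0170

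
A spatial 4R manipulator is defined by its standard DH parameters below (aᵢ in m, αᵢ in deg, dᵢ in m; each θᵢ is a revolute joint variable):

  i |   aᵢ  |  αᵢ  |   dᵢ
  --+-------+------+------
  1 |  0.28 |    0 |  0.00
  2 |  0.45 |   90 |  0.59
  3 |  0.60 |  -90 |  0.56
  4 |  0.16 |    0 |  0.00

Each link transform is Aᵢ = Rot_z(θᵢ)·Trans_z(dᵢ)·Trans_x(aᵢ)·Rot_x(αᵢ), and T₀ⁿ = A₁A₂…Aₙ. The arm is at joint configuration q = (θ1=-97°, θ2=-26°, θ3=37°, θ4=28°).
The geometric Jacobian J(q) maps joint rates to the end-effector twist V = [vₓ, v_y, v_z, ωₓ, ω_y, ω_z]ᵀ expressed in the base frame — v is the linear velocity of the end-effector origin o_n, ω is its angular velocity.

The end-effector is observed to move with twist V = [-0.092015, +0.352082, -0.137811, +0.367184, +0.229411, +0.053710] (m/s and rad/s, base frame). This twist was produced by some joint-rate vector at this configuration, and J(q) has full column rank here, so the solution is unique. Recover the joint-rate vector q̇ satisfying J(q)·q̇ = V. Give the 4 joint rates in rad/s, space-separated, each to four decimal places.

o_n = [-1.0083, -0.8877, 1.0361]
J₁: ẑ×o_n = [0.8877, -1.0083, 0.0000], ω = ẑ
J2: z=[0.0000, 0.0000, 1.0000] o=[-0.0341, -0.2779, 0.0000] → [0.6098, -0.9742, 0.0000, 0.0000, 0.0000, 1.0000]
J3: z=[-0.8387, 0.5446, 0.0000] o=[-0.2792, -0.6553, 0.5900] → [0.2430, 0.3741, 0.5920, -0.8387, 0.5446, 0.0000]
J4: z=[0.3278, 0.5047, 0.7986] o=[-1.0098, -0.7522, 0.9511] → [0.1512, -0.0266, -0.0452, 0.3278, 0.5047, 0.7986]
q̇ = J⁺·V = [0.4990, -0.9660, -0.1830, 0.6520]

0.4990 -0.9660 -0.1830 0.6520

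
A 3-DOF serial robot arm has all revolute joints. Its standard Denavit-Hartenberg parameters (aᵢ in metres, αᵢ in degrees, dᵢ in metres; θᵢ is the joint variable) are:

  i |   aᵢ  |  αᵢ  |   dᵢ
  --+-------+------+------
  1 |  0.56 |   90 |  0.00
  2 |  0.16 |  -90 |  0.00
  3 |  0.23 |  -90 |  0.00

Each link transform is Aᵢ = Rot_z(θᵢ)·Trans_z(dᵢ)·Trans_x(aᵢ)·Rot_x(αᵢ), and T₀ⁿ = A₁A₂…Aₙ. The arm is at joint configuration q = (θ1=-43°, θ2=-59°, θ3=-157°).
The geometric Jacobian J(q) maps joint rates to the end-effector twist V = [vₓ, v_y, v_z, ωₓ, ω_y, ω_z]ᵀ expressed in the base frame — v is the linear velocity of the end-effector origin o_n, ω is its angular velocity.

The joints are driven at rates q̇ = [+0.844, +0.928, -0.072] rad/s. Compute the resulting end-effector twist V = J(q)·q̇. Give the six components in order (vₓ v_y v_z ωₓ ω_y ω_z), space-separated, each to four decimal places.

0.3404 0.3190 -0.0192 -0.6780 -0.6366 0.8069

o_n = [0.3288, -0.4295, 0.0443]
J₁: ẑ×o_n = [0.4295, 0.3288, -0.0000], ω = ẑ
J2: z=[-0.6820, -0.7314, 0.0000] o=[0.4096, -0.3819, 0.0000] → [-0.0324, 0.0302, -0.0266, -0.6820, -0.7314, 0.0000]
J3: z=[0.6269, -0.5846, 0.5150] o=[0.4698, -0.4381, -0.1371] → [-0.1105, -0.1864, -0.0770, 0.6269, -0.5846, 0.5150]
V = J·q̇ = [0.3404, 0.3190, -0.0192, -0.6780, -0.6366, 0.8069]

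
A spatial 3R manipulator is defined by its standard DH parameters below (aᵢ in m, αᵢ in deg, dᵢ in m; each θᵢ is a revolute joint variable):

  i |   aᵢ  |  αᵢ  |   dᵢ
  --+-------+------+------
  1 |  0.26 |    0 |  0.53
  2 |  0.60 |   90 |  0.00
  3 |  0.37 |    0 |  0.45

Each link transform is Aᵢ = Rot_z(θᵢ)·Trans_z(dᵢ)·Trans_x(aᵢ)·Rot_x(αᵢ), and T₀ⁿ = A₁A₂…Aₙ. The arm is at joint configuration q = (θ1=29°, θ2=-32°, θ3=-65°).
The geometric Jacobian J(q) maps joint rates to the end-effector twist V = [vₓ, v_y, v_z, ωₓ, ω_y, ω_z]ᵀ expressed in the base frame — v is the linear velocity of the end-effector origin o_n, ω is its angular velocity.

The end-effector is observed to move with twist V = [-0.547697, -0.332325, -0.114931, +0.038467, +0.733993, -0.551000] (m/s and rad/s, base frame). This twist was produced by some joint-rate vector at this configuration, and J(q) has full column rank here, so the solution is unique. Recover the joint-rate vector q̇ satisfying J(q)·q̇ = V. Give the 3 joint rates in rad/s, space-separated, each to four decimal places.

0.2550 -0.8060 -0.7350

o_n = [0.9592, -0.3629, 0.1947]
J₁: ẑ×o_n = [0.3629, 0.9592, -0.0000], ω = ẑ
J2: z=[0.0000, 0.0000, 1.0000] o=[0.2274, 0.1261, 0.5300] → [0.4890, 0.7318, -0.0000, 0.0000, 0.0000, 1.0000]
J3: z=[-0.0523, -0.9986, 0.0000] o=[0.8266, 0.0946, 0.5300] → [0.3349, -0.0176, 0.1564, -0.0523, -0.9986, 0.0000]
q̇ = J⁺·V = [0.2550, -0.8060, -0.7350]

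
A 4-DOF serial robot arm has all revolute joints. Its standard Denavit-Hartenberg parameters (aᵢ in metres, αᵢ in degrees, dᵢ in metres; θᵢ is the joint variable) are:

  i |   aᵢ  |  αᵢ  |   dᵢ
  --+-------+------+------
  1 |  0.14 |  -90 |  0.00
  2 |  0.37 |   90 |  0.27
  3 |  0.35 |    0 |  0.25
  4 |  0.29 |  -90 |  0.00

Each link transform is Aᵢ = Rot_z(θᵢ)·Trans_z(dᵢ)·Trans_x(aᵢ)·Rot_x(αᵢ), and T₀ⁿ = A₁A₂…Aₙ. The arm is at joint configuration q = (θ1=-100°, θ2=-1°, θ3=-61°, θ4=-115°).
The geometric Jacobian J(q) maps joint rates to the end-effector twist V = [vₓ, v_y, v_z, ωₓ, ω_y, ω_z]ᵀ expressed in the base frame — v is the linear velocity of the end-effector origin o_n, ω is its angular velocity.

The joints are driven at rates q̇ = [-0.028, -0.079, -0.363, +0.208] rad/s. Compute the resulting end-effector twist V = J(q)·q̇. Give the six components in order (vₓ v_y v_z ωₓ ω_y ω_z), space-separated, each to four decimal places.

-0.0035 0.1386 0.0174 -0.0783 0.0111 -0.1830

o_n = [-0.1225, -0.3703, 0.2543]
J₁: ẑ×o_n = [0.3703, -0.1225, 0.0000], ω = ẑ
J2: z=[0.9848, -0.1736, 0.0000] o=[-0.0243, -0.1379, 0.0000] → [-0.0442, -0.2505, -0.2460, 0.9848, -0.1736, 0.0000]
J3: z=[0.0030, 0.0172, 0.9998] o=[0.1773, -0.5491, 0.0065] → [-0.1745, -0.3006, 0.0057, 0.0030, 0.0172, 0.9998]
J4: z=[0.0030, 0.0172, 0.9998] o=[-0.1528, -0.6587, 0.2594] → [-0.2884, 0.0303, 0.0004, 0.0030, 0.0172, 0.9998]
V = J·q̇ = [-0.0035, 0.1386, 0.0174, -0.0783, 0.0111, -0.1830]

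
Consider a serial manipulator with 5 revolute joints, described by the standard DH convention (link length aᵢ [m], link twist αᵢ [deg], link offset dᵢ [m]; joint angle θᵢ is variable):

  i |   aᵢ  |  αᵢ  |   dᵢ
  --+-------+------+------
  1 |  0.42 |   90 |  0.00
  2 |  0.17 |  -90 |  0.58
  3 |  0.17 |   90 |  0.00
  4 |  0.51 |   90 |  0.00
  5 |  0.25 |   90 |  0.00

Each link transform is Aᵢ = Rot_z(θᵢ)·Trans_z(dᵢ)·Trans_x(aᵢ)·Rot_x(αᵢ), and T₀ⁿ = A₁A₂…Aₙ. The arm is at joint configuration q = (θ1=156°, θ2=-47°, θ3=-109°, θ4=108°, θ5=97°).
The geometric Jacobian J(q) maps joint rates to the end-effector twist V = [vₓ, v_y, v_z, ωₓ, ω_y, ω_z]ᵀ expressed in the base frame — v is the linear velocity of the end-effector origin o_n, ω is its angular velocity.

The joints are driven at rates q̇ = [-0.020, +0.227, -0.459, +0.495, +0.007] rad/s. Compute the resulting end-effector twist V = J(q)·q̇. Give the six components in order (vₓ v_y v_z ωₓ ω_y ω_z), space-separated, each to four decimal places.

o_n = [-0.4323, 0.7615, 0.3635]
J₁: ẑ×o_n = [-0.7615, -0.4323, 0.0000], ω = ẑ
J2: z=[0.4067, 0.9135, 0.0000] o=[-0.3837, 0.1708, 0.0000] → [0.3321, -0.1478, 0.2846, 0.4067, 0.9135, 0.0000]
J3: z=[-0.6681, 0.2975, 0.6820] o=[-0.2537, 0.7478, -0.1243] → [0.1358, 0.2041, 0.0440, -0.6681, 0.2975, 0.6820]
J4: z=[0.4567, -0.5597, 0.6915] o=[-0.1538, 0.8793, -0.0839] → [-0.1689, -0.3968, -0.2097, 0.4567, -0.5597, 0.6915]
J5: z=[0.3522, 0.8275, 0.4372] o=[-0.5705, 0.9017, 0.2094] → [0.1888, 0.0062, -0.1638, 0.3522, 0.8275, 0.4372]
V = J·q̇ = [-0.0540, -0.3150, -0.0605, 0.6275, -0.2004, 0.0123]

-0.0540 -0.3150 -0.0605 0.6275 -0.2004 0.0123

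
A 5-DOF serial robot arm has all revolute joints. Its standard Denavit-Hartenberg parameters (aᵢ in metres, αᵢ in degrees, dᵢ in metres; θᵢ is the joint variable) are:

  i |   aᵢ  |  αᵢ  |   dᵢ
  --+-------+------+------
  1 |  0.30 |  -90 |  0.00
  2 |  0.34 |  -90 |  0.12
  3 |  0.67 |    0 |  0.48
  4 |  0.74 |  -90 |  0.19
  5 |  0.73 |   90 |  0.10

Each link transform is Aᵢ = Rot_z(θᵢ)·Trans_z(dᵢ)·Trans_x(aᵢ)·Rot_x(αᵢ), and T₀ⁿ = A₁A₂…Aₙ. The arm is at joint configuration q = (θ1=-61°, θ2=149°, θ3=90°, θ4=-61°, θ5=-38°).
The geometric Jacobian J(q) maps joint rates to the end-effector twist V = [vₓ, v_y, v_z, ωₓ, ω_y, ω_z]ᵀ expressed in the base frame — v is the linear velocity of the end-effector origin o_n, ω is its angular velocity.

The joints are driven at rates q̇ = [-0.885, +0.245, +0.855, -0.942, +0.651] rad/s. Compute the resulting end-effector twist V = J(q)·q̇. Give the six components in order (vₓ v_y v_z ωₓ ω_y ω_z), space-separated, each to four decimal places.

0.8082 1.2081 0.2538 -0.1308 -0.4331 -0.7970

o_n = [-1.8485, 0.7046, 0.2169]
J₁: ẑ×o_n = [-0.7046, -1.8485, 0.0000], ω = ẑ
J2: z=[0.8746, 0.4848, 0.0000] o=[0.1454, -0.2624, 0.0000] → [0.1052, -0.1897, 1.8125, 0.8746, 0.4848, 0.0000]
J3: z=[-0.2497, 0.4505, 0.8572] o=[0.1091, 0.0507, -0.1751] → [-0.3840, -1.5801, 0.7185, -0.2497, 0.4505, 0.8572]
J4: z=[-0.2497, 0.4505, 0.8572] o=[-0.5967, -0.0579, 0.2363] → [-0.6624, -1.0778, 0.3735, -0.2497, 0.4505, 0.8572]
J5: z=[-0.5635, -0.7875, 0.2497] o=[-1.2269, 0.3390, 0.0658] → [-0.2103, -0.0701, -0.6955, -0.5635, -0.7875, 0.2497]
V = J·q̇ = [0.8082, 1.2081, 0.2538, -0.1308, -0.4331, -0.7970]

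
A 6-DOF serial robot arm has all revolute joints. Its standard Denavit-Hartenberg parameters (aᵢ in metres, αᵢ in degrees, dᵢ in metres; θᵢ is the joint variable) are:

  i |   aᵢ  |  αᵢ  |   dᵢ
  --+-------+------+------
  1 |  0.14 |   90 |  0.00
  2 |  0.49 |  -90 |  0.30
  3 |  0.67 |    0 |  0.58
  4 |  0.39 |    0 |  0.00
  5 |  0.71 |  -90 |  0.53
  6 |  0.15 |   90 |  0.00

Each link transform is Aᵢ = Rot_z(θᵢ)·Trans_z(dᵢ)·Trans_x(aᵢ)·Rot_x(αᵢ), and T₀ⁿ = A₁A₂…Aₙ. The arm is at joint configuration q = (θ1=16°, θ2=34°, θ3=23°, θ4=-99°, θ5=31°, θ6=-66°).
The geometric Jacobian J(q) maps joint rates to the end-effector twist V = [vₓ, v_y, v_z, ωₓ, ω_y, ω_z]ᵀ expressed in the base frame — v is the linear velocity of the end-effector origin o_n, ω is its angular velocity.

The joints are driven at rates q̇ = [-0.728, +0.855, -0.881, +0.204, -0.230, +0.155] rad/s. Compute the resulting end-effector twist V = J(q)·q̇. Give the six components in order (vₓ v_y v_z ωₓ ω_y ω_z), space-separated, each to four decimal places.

-2.2362 -2.4773 0.3513 0.7803 -0.5517 -1.4186

o_n = [1.1210, -0.6791, 2.0103]
J₁: ẑ×o_n = [0.6791, 1.1210, -0.0000], ω = ẑ
J2: z=[0.2756, -0.9613, 0.0000] o=[0.1346, 0.0386, 0.0000] → [-1.9325, -0.5541, 0.7504, 0.2756, -0.9613, 0.0000]
J3: z=[-0.5375, -0.1541, 0.8290] o=[0.6078, -0.1378, 0.2740] → [0.1811, 1.3588, 0.3701, -0.5375, -0.1541, 0.8290]
J4: z=[-0.5375, -0.1541, 0.8290] o=[0.7153, 0.1654, 1.0997] → [0.5598, 0.8258, 0.5165, -0.5375, -0.1541, 0.8290]
J5: z=[-0.5375, -0.1541, 0.8290] o=[0.8948, -0.1768, 1.1525] → [0.2842, 0.6486, 0.3049, -0.5375, -0.1541, 0.8290]
J6: z=[0.3686, 0.8413, 0.3954] o=[1.1484, -0.6264, 1.8726] → [0.1367, -0.0616, 0.0036, 0.3686, 0.8413, 0.3954]
V = J·q̇ = [-2.2362, -2.4773, 0.3513, 0.7803, -0.5517, -1.4186]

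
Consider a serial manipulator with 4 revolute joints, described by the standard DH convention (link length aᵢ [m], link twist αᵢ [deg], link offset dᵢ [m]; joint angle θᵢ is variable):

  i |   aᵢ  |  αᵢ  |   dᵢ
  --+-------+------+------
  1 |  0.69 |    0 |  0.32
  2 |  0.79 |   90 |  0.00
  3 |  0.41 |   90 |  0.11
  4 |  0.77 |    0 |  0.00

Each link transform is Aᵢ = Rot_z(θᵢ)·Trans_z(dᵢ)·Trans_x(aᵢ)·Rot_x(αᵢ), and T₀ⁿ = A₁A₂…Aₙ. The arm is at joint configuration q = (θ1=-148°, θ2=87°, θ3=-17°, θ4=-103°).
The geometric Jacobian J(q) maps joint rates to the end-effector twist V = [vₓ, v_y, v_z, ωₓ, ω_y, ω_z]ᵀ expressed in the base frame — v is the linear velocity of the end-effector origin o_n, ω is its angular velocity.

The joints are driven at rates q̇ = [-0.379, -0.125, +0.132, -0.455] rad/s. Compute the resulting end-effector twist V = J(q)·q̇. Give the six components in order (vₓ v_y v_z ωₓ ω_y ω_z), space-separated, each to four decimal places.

-0.6530 -0.0695 0.1297 -0.0510 -0.1803 -0.0689

o_n = [0.4676, -0.9442, 0.2508]
J₁: ẑ×o_n = [0.9442, 0.4676, -0.0000], ω = ẑ
J2: z=[0.0000, 0.0000, 1.0000] o=[-0.5852, -0.3656, 0.3200] → [0.5786, 1.0528, -0.0000, 0.0000, 0.0000, 1.0000]
J3: z=[-0.8746, -0.4848, 0.0000] o=[-0.2022, -1.0566, 0.3200] → [0.0336, -0.0605, 0.2264, -0.8746, -0.4848, 0.0000]
J4: z=[-0.1417, 0.2557, -0.9563] o=[-0.1083, -1.4528, 0.2001] → [0.4993, -0.5435, -0.2194, -0.1417, 0.2557, -0.9563]
V = J·q̇ = [-0.6530, -0.0695, 0.1297, -0.0510, -0.1803, -0.0689]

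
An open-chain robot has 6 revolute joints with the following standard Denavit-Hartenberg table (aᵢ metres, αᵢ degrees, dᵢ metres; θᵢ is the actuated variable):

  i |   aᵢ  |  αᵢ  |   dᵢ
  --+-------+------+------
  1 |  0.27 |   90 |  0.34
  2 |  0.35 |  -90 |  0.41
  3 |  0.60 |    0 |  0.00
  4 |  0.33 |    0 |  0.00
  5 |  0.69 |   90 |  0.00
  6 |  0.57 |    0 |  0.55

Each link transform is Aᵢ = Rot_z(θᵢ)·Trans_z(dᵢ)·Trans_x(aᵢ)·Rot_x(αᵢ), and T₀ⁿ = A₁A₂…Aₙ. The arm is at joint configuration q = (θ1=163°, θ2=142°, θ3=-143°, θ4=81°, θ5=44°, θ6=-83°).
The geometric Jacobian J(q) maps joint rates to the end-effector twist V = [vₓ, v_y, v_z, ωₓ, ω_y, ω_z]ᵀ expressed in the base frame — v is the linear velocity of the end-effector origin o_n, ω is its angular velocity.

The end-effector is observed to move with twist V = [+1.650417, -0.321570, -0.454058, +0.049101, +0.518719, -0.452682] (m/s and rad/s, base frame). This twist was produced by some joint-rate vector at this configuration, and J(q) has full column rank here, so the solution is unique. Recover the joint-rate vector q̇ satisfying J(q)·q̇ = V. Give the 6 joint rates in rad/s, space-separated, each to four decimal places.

-0.7960 0.9070 -0.2090 -0.0070 -0.1190 -0.4170

o_n = [0.3765, 1.7883, 1.1417]
J₁: ẑ×o_n = [-1.7883, 0.3765, 0.0000], ω = ẑ
J2: z=[0.2924, 0.9563, 0.0000] o=[-0.2582, 0.0789, 0.3400] → [0.7667, -0.2344, -0.1072, 0.2924, 0.9563, 0.0000]
J3: z=[0.5888, -0.1800, -0.7880] o=[0.1254, 0.3904, 0.5555] → [0.9960, -0.5430, 0.8682, 0.5888, -0.1800, -0.7880]
J4: z=[0.5888, -0.1800, -0.7880] o=[-0.1301, 0.8461, 0.2605] → [0.5838, -0.9181, 0.6459, 0.5888, -0.1800, -0.7880]
J5: z=[0.5888, -0.1800, -0.7880] o=[0.0718, 1.0890, 0.3558] → [0.4096, -0.7028, 0.4665, 0.5888, -0.1800, -0.7880]
J6: z=[0.0452, 0.9807, -0.1902] o=[0.6287, 1.1418, 0.7599] → [0.4975, 0.0307, 0.2765, 0.0452, 0.9807, -0.1902]
q̇ = J⁺·V = [-0.7960, 0.9070, -0.2090, -0.0070, -0.1190, -0.4170]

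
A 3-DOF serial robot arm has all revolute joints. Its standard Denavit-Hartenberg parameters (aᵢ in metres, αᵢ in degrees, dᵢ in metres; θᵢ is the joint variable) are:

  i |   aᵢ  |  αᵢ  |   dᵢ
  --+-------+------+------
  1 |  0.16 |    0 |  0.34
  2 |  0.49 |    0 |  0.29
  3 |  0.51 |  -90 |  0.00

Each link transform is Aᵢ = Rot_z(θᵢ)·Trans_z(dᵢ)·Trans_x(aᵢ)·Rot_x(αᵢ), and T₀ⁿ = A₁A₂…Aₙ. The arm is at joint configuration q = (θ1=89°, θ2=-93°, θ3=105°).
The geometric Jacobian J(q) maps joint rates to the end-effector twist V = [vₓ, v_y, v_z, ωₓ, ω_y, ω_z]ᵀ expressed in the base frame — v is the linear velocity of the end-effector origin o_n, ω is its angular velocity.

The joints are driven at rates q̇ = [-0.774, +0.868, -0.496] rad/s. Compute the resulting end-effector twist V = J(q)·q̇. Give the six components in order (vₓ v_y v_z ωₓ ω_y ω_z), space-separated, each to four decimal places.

o_n = [0.3943, 0.6264, 0.6300]
J₁: ẑ×o_n = [-0.6264, 0.3943, 0.0000], ω = ẑ
J2: z=[0.0000, 0.0000, 1.0000] o=[0.0028, 0.1600, 0.3400] → [-0.4664, 0.3915, 0.0000, 0.0000, 0.0000, 1.0000]
J3: z=[0.0000, 0.0000, 1.0000] o=[0.4916, 0.1258, 0.6300] → [-0.5006, -0.0973, 0.0000, 0.0000, 0.0000, 1.0000]
V = J·q̇ = [0.3283, 0.0829, 0.0000, 0.0000, 0.0000, -0.4020]

0.3283 0.0829 0.0000 0.0000 0.0000 -0.4020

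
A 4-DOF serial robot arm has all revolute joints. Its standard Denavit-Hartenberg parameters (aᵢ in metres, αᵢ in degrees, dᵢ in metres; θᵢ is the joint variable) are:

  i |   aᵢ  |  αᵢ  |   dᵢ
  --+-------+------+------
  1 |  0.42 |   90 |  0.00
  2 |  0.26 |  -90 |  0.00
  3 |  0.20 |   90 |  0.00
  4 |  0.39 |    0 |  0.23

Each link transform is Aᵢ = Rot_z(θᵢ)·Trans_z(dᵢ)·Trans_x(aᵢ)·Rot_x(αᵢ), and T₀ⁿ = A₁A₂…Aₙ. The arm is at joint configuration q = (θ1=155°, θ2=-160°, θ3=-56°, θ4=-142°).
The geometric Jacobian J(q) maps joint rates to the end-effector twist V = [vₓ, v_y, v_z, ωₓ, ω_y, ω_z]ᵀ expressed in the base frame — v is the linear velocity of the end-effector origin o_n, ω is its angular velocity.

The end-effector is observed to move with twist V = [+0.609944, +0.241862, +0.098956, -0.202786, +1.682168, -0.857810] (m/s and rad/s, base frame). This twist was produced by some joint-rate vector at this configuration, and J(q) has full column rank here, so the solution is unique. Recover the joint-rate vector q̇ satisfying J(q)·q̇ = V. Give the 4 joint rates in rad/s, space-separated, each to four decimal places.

o_n = [-0.2815, 0.1750, 0.2224]
J₁: ẑ×o_n = [-0.1750, -0.2815, 0.0000], ω = ẑ
J2: z=[0.4226, 0.9063, 0.0000] o=[-0.3806, 0.1775, 0.0000] → [0.2016, -0.0940, -0.0909, 0.4226, 0.9063, 0.0000]
J3: z=[-0.3100, 0.1445, -0.9397] o=[-0.1592, 0.0742, -0.0889] → [0.1397, 0.2115, -0.0136, -0.3100, 0.1445, -0.9397]
J4: z=[-0.4697, 0.8360, 0.2835] o=[0.0061, 0.1801, -0.1272] → [0.2937, 0.0827, 0.2429, -0.4697, 0.8360, 0.2835]
q̇ = J⁺·V = [-0.3800, 0.9820, 0.7550, 0.8170]

-0.3800 0.9820 0.7550 0.8170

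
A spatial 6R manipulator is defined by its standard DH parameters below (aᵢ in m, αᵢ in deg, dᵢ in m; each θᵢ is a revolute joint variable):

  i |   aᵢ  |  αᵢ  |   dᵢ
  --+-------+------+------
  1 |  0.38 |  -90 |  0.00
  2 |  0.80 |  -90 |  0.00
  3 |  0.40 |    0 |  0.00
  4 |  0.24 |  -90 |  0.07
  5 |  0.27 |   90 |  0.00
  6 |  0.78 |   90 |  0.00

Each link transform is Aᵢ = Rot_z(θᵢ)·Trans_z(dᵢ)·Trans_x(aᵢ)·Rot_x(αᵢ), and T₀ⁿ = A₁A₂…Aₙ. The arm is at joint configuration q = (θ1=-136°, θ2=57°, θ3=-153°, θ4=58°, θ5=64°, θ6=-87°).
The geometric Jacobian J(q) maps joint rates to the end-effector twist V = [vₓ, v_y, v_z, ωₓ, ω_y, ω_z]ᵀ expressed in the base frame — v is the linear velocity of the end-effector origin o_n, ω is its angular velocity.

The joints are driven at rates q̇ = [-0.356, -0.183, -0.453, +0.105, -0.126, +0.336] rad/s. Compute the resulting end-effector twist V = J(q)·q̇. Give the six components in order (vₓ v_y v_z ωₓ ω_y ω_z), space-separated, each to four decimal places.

o_n = [0.0828, -0.5992, 0.4203]
J₁: ẑ×o_n = [0.5992, 0.0828, -0.0000], ω = ẑ
J2: z=[0.6947, -0.7193, 0.0000] o=[-0.2733, -0.2640, 0.0000] → [-0.3023, -0.2920, 0.0233, 0.6947, -0.7193, 0.0000]
J3: z=[0.6033, 0.5826, -0.5446] o=[-0.5868, -0.5666, -0.6709] → [0.6180, -1.0230, -0.4097, 0.6033, 0.5826, -0.5446]
J4: z=[0.6033, 0.5826, -0.5446] o=[-0.3210, -0.5624, -0.3720] → [0.4416, -0.6979, -0.2574, 0.6033, 0.5826, -0.5446]
J5: z=[-0.3297, -0.4396, -0.8355] o=[-0.1045, -0.6857, -0.3926] → [-0.2851, 0.1116, 0.0538, -0.3297, -0.4396, -0.8355]
J6: z=[0.9171, -0.3591, -0.1731] o=[-0.1649, -0.9080, -0.2518] → [-0.1879, -0.6592, 0.3722, 0.9171, -0.3591, -0.1731]
V = J·q̇ = [-0.4188, 0.1785, 0.2726, 0.0126, -0.1364, -0.1193]

-0.4188 0.1785 0.2726 0.0126 -0.1364 -0.1193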